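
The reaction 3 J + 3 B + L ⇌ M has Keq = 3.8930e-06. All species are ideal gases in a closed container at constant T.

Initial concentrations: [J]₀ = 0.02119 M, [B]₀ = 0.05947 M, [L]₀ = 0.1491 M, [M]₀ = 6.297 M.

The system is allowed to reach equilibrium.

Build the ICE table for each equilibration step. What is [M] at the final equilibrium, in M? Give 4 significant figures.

[M]_eq = 3.559 M

Q₀ = 2.1104e+10 vs Keq = 3.8930e-06 ⇒ Q>K, reverse
Step 1:
                  J         B         L         M
  Initial   0.02119   0.05947    0.1491     6.297
  Change      8.215     8.215     2.738    -2.738
  Equil       8.236     8.275     2.888     3.559
  solve Keq expr → x = -2.738; check Q = 3.8930e-06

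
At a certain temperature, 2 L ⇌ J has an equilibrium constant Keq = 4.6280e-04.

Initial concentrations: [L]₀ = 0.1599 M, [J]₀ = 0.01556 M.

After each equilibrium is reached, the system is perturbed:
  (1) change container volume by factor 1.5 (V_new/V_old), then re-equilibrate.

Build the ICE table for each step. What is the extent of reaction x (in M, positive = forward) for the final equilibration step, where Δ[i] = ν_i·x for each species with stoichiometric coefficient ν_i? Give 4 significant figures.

x = -3.7504e-06 M

Q₀ = 0.6086 vs Keq = 4.6280e-04 ⇒ Q>K, reverse
Step 1:
                   L          J
  init        0.1599    0.01556
  Δ          0.03109   -0.01554
  eq           0.191 1.6881e-05
  solve Keq expr → x = -0.01554; check Q = 4.6280e-04
Then change container volume by factor 1.5 (V_new/V_old).
Step 2:
                   L          J
  init        0.1273 1.1254e-05
  Δ       7.5009e-06 -3.7504e-06
  eq          0.1273 7.5035e-06
  solve Keq expr → x = -3.7504e-06; check Q = 4.6280e-04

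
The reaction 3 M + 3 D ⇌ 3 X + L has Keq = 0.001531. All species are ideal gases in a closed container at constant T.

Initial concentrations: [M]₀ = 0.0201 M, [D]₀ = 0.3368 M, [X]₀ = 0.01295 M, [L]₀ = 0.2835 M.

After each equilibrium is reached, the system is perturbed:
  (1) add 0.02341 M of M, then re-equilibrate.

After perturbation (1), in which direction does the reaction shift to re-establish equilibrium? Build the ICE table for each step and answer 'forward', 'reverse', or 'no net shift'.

Q₀ = 1.985 vs Keq = 0.001531 ⇒ Q>K, reverse
Step 1:
                   M          D          X          L
  Initial     0.0201     0.3368    0.01295     0.2835
  Change     0.01104    0.01104   -0.01104   -0.00368
  Equil      0.03114     0.3478   0.001909     0.2798
  solve Keq expr → x = -0.00368; check Q = 0.001531
Then add 0.02341 M of M.
Step 2:
                   M          D          X          L
  Initial    0.05455     0.3478   0.001909     0.2798
  Change   -0.001339  -0.001339   0.001339 4.4619e-04
  Equil      0.05321     0.3465   0.003247     0.2803
  solve Keq expr → x = 4.4619e-04; check Q = 0.001531

Direction: forward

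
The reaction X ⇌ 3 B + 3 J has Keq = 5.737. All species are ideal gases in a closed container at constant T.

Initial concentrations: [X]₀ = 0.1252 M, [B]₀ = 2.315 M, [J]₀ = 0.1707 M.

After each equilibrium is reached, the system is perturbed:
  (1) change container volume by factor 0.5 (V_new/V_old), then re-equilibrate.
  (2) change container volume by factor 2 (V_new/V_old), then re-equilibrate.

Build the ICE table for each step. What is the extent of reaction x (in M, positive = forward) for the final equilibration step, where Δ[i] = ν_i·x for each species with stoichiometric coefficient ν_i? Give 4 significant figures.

Q₀ = 0.4929 vs Keq = 5.737 ⇒ Q<K, forward
Step 1:
                    X           B           J
  I            0.1252       2.315      0.1707
  C            -0.047       0.141       0.141
  E            0.0782       2.456      0.3117
  solve Keq expr → x = 0.047; check Q = 5.737
Then change container volume by factor 0.5 (V_new/V_old).
Step 2:
                    X           B           J
  I            0.1564       4.912      0.6234
  C            0.1221     -0.3662     -0.3662
  E            0.2785       4.546      0.2572
  solve Keq expr → x = -0.1221; check Q = 5.737
Then change container volume by factor 2 (V_new/V_old).
Step 3:
                    X           B           J
  I            0.1392       2.273      0.1286
  C          -0.06104      0.1831      0.1831
  E            0.0782       2.456      0.3117
  solve Keq expr → x = 0.06104; check Q = 5.737

x = 0.06104 M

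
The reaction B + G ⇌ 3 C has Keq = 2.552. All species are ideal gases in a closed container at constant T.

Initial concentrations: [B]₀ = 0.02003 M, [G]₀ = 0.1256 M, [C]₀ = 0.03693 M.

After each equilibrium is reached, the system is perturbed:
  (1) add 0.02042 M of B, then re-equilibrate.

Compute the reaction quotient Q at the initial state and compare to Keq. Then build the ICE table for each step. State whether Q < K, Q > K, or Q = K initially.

Q₀ = 0.02002 vs Keq = 2.552 ⇒ Q<K, forward
Step 1:
                  B         G         C
  init      0.02003    0.1256   0.03693
  Δ        -0.01745  -0.01745   0.05235
  eq       0.002579    0.1081   0.08928
  solve Keq expr → x = 0.01745; check Q = 2.552
Then add 0.02042 M of B.
Step 2:
                  B         G         C
  init        0.023    0.1081   0.08928
  Δ        -0.01376  -0.01376   0.04128
  eq       0.009239   0.09439    0.1306
  solve Keq expr → x = 0.01376; check Q = 2.552

Q₀ = 0.02002; Q < K (proceeds forward)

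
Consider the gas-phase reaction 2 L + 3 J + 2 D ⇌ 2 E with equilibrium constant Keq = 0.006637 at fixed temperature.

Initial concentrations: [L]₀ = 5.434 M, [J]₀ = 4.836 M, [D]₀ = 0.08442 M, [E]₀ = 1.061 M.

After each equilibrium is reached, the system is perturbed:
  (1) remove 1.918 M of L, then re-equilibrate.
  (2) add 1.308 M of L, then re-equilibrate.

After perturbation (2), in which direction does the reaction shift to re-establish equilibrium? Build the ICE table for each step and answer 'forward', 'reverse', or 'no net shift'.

Direction: forward

Q₀ = 0.0473 vs Keq = 0.006637 ⇒ Q>K, reverse
Step 1:
                  L         J         D         E
  init        5.434     4.836   0.08442     1.061
  Δ          0.1053     0.158    0.1053   -0.1053
  eq          5.539     4.994    0.1898    0.9557
  solve Keq expr → x = -0.05267; check Q = 0.006637
Then remove 1.918 M of L.
Step 2:
                  L         J         D         E
  init        3.621     4.994    0.1898    0.9557
  Δ          0.0673     0.101    0.0673   -0.0673
  eq          3.689     5.095    0.2571    0.8884
  solve Keq expr → x = -0.03365; check Q = 0.006637
Then add 1.308 M of L.
Step 3:
                  L         J         D         E
  init        4.997     5.095    0.2571    0.8884
  Δ        -0.05002  -0.07503  -0.05002   0.05002
  eq          4.947      5.02     0.207    0.9384
  solve Keq expr → x = 0.02501; check Q = 0.006637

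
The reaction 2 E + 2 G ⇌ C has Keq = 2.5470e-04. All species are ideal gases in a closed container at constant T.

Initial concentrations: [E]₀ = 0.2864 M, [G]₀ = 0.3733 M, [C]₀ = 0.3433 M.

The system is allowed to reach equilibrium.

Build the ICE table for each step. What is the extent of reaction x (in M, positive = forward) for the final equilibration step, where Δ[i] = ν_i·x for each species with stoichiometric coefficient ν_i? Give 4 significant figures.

x = -0.343 M

Q₀ = 30.03 vs Keq = 2.5470e-04 ⇒ Q>K, reverse
Step 1:
                  E         G         C
  Initial    0.2864    0.3733    0.3433
  Change     0.6861    0.6861    -0.343
  Equil      0.9725     1.059 2.7031e-04
  solve Keq expr → x = -0.343; check Q = 2.5470e-04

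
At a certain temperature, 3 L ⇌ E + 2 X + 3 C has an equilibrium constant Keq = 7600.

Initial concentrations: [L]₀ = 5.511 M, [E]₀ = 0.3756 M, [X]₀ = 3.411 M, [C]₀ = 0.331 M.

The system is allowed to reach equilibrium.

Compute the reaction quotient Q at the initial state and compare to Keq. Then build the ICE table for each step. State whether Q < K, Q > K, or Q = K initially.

Q₀ = 9.4685e-04; Q < K (proceeds forward)

Q₀ = 9.4685e-04 vs Keq = 7600 ⇒ Q<K, forward
Step 1:
                    L           E           X           C
  init          5.511      0.3756       3.411       0.331
  Δ            -4.474       1.491       2.983       4.474
  eq            1.037       1.867       6.394       4.805
  solve Keq expr → x = 1.491; check Q = 7600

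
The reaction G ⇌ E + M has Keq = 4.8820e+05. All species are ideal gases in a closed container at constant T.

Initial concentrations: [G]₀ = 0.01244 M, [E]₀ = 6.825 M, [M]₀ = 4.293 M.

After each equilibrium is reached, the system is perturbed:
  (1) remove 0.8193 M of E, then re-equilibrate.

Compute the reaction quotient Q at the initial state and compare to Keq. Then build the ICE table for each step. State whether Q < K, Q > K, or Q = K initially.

Q₀ = 2355 vs Keq = 4.8820e+05 ⇒ Q<K, forward
Step 1:
                   G          E          M
  I          0.01244      6.825      4.293
  C         -0.01238    0.01238    0.01238
  E       6.0298e-05      6.837      4.305
  solve Keq expr → x = 0.01238; check Q = 4.8820e+05
Then remove 0.8193 M of E.
Step 2:
                   G          E          M
  I       6.0298e-05      6.018      4.305
  C       -7.2252e-06 7.2252e-06 7.2252e-06
  E       5.3073e-05      6.018      4.305
  solve Keq expr → x = 7.2252e-06; check Q = 4.8820e+05

Q₀ = 2355; Q < K (proceeds forward)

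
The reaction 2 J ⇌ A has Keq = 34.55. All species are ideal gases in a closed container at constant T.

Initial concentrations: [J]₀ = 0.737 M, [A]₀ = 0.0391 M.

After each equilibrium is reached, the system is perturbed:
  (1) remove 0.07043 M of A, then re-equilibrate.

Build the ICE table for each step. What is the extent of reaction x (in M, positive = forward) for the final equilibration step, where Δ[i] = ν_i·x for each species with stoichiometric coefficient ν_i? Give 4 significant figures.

x = 0.004902 M

Q₀ = 0.07198 vs Keq = 34.55 ⇒ Q<K, forward
Step 1:
                   J          A
  init         0.737     0.0391
  Δ          -0.6354     0.3177
  eq          0.1016     0.3568
  solve Keq expr → x = 0.3177; check Q = 34.55
Then remove 0.07043 M of A.
Step 2:
                   J          A
  init        0.1016     0.2864
  Δ        -0.009805   0.004902
  eq         0.09182     0.2913
  solve Keq expr → x = 0.004902; check Q = 34.55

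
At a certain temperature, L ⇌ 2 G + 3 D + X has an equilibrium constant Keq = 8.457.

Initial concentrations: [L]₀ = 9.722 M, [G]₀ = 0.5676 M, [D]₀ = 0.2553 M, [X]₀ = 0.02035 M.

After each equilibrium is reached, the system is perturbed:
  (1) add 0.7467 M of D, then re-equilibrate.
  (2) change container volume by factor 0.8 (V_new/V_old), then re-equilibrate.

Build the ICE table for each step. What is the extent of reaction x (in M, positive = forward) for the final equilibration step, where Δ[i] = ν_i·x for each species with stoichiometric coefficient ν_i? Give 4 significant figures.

x = -0.1952 M

Q₀ = 1.1221e-05 vs Keq = 8.457 ⇒ Q<K, forward
Step 1:
                    L           G           D           X
  init          9.722      0.5676      0.2553     0.02035
  Δ           -0.8068       1.614        2.42      0.8068
  eq            8.915       2.181       2.676      0.8272
  solve Keq expr → x = 0.8068; check Q = 8.457
Then add 0.7467 M of D.
Step 2:
                    L           G           D           X
  init          8.915       2.181       3.422      0.8272
  Δ            0.1203     -0.2405     -0.3608     -0.1203
  eq            9.035       1.941       3.062      0.7069
  solve Keq expr → x = -0.1203; check Q = 8.457
Then change container volume by factor 0.8 (V_new/V_old).
Step 3:
                    L           G           D           X
  init          11.29       2.426       3.827      0.8836
  Δ            0.1952     -0.3903     -0.5855     -0.1952
  eq            11.49       2.036       3.242      0.6885
  solve Keq expr → x = -0.1952; check Q = 8.457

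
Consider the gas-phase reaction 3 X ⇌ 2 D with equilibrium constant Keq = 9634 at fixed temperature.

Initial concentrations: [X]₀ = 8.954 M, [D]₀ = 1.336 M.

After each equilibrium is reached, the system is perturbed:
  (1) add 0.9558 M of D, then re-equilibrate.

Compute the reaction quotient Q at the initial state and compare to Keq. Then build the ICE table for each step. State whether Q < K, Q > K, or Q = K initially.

Q₀ = 0.002486 vs Keq = 9634 ⇒ Q<K, forward
Step 1:
                   X          D
  Initial      8.954      1.336
  Change      -8.779      5.853
  Equil        0.175      7.189
  solve Keq expr → x = 2.926; check Q = 9634
Then add 0.9558 M of D.
Step 2:
                   X          D
  Initial      0.175      8.144
  Change     0.01504   -0.01002
  Equil       0.1901      8.134
  solve Keq expr → x = -0.005012; check Q = 9634

Q₀ = 0.002486; Q < K (proceeds forward)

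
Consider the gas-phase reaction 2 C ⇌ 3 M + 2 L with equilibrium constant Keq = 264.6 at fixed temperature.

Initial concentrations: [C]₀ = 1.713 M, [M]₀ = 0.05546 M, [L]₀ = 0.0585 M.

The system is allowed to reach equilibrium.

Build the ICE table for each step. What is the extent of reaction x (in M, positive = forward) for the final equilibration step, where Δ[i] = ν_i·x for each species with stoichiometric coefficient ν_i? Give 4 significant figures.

x = 0.7098 M

Q₀ = 1.9895e-07 vs Keq = 264.6 ⇒ Q<K, forward
Step 1:
                    C           M           L
  I             1.713     0.05546      0.0585
  C             -1.42       2.129        1.42
  E            0.2934       2.185       1.478
  solve Keq expr → x = 0.7098; check Q = 264.6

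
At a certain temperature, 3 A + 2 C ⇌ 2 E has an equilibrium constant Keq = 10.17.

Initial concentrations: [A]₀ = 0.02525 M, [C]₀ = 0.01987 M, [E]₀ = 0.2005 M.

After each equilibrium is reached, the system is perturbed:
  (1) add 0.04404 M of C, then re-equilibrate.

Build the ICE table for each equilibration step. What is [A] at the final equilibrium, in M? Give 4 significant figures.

[A]_eq = 0.2252 M

Q₀ = 6.3248e+06 vs Keq = 10.17 ⇒ Q>K, reverse
Step 1:
                    A           C           E
  init        0.02525     0.01987      0.2005
  Δ            0.2118      0.1412     -0.1412
  eq           0.2371      0.1611     0.05929
  solve Keq expr → x = -0.0706; check Q = 10.17
Then add 0.04404 M of C.
Step 2:
                    A           C           E
  init         0.2371      0.2051     0.05929
  Δ          -0.01187   -0.007914    0.007914
  eq           0.2252      0.1972     0.06721
  solve Keq expr → x = 0.003957; check Q = 10.17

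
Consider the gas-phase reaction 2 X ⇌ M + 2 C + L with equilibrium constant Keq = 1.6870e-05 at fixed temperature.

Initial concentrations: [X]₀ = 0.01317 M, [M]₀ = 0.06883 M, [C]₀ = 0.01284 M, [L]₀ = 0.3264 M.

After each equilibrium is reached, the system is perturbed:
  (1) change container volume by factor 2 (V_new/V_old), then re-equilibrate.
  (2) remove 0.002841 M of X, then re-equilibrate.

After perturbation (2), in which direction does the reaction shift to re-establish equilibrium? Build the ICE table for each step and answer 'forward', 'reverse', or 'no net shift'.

Q₀ = 0.02135 vs Keq = 1.6870e-05 ⇒ Q>K, reverse
Step 1:
                   X          M          C          L
  init       0.01317    0.06883    0.01284     0.3264
  Δ          0.01211  -0.006054   -0.01211  -0.006054
  eq         0.02528    0.06278 7.3214e-04     0.3203
  solve Keq expr → x = -0.006054; check Q = 1.6870e-05
Then change container volume by factor 2 (V_new/V_old).
Step 2:
                   X          M          C          L
  init       0.01264    0.03139 3.6607e-04     0.1602
  Δ       -3.4383e-04 1.7191e-04 3.4383e-04 1.7191e-04
  eq          0.0123    0.03156 7.0989e-04     0.1603
  solve Keq expr → x = 1.7191e-04; check Q = 1.6870e-05
Then remove 0.002841 M of X.
Step 3:
                   X          M          C          L
  init      0.009454    0.03156 7.0989e-04     0.1603
  Δ       1.5431e-04 -7.7155e-05 -1.5431e-04 -7.7155e-05
  eq        0.009608    0.03148 5.5558e-04     0.1603
  solve Keq expr → x = -7.7155e-05; check Q = 1.6870e-05

Direction: reverse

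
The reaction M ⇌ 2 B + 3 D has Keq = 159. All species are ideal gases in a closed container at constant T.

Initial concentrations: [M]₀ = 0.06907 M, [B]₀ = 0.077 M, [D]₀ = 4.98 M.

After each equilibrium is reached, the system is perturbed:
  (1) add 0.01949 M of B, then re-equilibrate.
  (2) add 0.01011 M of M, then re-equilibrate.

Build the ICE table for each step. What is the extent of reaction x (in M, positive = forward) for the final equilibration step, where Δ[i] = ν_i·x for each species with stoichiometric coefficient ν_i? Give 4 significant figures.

x = 0.006024 M

Q₀ = 10.6 vs Keq = 159 ⇒ Q<K, forward
Step 1:
                  M         B         D
  I         0.06907     0.077      4.98
  C        -0.04537   0.09074    0.1361
  E          0.0237    0.1677     5.116
  solve Keq expr → x = 0.04537; check Q = 159
Then add 0.01949 M of B.
Step 2:
                  M         B         D
  I          0.0237    0.1872     5.116
  C        0.003495 -0.006991  -0.01049
  E         0.02719    0.1802     5.106
  solve Keq expr → x = -0.003495; check Q = 159
Then add 0.01011 M of M.
Step 3:
                  M         B         D
  I          0.0373    0.1802     5.106
  C       -0.006024   0.01205   0.01807
  E         0.03128    0.1923     5.124
  solve Keq expr → x = 0.006024; check Q = 159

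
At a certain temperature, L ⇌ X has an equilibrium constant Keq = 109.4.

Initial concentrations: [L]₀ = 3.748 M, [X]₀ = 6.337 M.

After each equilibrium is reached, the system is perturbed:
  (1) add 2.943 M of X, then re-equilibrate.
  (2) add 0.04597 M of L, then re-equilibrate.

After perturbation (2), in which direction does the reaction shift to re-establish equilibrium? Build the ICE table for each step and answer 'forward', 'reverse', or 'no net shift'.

Q₀ = 1.691 vs Keq = 109.4 ⇒ Q<K, forward
Step 1:
                  L         X
  I           3.748     6.337
  C          -3.657     3.657
  E         0.09135     9.994
  solve Keq expr → x = 3.657; check Q = 109.4
Then add 2.943 M of X.
Step 2:
                  L         X
  I         0.09135     12.94
  C         0.02666  -0.02666
  E           0.118     12.91
  solve Keq expr → x = -0.02666; check Q = 109.4
Then add 0.04597 M of L.
Step 3:
                  L         X
  I           0.164     12.91
  C        -0.04555   0.04555
  E          0.1184     12.96
  solve Keq expr → x = 0.04555; check Q = 109.4

Direction: forward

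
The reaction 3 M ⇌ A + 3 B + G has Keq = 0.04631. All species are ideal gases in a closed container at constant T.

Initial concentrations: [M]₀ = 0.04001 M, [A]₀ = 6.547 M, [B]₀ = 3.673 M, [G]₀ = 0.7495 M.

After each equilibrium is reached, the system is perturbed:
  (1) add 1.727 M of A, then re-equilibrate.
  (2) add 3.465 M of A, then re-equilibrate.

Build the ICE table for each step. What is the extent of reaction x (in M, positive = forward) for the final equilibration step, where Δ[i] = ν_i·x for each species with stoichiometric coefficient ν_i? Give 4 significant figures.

x = -0.005653 M

Q₀ = 3.7964e+06 vs Keq = 0.04631 ⇒ Q>K, reverse
Step 1:
                    M           A           B           G
  init        0.04001       6.547       3.673      0.7495
  Δ             2.172      -0.724      -2.172      -0.724
  eq            2.212       5.823       1.501     0.02546
  solve Keq expr → x = -0.724; check Q = 0.04631
Then add 1.727 M of A.
Step 2:
                    M           A           B           G
  init          2.212        7.55       1.501     0.02546
  Δ           0.01449   -0.004831    -0.01449   -0.004831
  eq            2.227       7.545       1.486     0.02063
  solve Keq expr → x = -0.004831; check Q = 0.04631
Then add 3.465 M of A.
Step 3:
                    M           A           B           G
  init          2.227       11.01       1.486     0.02063
  Δ           0.01696   -0.005653    -0.01696   -0.005653
  eq            2.244          11       1.469     0.01498
  solve Keq expr → x = -0.005653; check Q = 0.04631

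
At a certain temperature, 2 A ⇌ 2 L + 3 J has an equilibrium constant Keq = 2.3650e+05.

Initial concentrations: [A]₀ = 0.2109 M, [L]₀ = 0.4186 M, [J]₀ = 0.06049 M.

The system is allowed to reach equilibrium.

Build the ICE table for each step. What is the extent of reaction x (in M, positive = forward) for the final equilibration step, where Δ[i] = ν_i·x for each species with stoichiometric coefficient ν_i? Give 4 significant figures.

x = 0.1053 M

Q₀ = 8.7196e-04 vs Keq = 2.3650e+05 ⇒ Q<K, forward
Step 1:
                    A           L           J
  Initial      0.2109      0.4186     0.06049
  Change      -0.2106      0.2106      0.3159
  Equil    2.9877e-04      0.6292      0.3764
  solve Keq expr → x = 0.1053; check Q = 2.3650e+05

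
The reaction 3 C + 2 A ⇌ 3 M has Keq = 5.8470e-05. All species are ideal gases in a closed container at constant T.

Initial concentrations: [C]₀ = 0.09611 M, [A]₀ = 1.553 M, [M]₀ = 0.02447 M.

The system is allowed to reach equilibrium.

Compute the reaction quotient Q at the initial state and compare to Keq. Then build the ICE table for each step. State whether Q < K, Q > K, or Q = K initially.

Q₀ = 0.006843 vs Keq = 5.8470e-05 ⇒ Q>K, reverse
Step 1:
                    C           A           M
  I           0.09611       1.553     0.02447
  C           0.01847     0.01232    -0.01847
  E            0.1146       1.565    0.005996
  solve Keq expr → x = -0.006158; check Q = 5.8470e-05

Q₀ = 0.006843; Q > K (proceeds reverse)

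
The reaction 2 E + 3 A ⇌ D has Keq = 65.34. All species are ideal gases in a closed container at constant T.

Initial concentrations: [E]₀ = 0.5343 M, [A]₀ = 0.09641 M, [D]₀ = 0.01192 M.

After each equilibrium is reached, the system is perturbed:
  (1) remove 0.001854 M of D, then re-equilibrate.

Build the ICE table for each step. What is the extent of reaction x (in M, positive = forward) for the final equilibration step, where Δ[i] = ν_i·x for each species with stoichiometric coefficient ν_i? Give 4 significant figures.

x = 7.6373e-04 M

Q₀ = 46.6 vs Keq = 65.34 ⇒ Q<K, forward
Step 1:
                  E         A         D
  init       0.5343   0.09641   0.01192
  Δ       -0.003723 -0.005585  0.001862
  eq         0.5306   0.09083   0.01378
  solve Keq expr → x = 0.001862; check Q = 65.34
Then remove 0.001854 M of D.
Step 2:
                  E         A         D
  init       0.5306   0.09083   0.01193
  Δ       -0.001527 -0.002291 7.6373e-04
  eq          0.529   0.08853   0.01269
  solve Keq expr → x = 7.6373e-04; check Q = 65.34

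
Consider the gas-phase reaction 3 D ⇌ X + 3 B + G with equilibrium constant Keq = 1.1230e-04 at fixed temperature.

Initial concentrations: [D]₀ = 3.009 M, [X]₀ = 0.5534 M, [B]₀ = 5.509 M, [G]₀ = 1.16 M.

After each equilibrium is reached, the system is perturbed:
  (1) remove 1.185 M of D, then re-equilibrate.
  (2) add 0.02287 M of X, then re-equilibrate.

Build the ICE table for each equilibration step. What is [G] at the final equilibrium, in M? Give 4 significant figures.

[G]_eq = 0.5839 M

Q₀ = 3.94 vs Keq = 1.1230e-04 ⇒ Q>K, reverse
Step 1:
                  D         X         B         G
  init        3.009    0.5534     5.509      1.16
  Δ           1.659   -0.5531    -1.659   -0.5531
  eq          4.668 3.2990e-04      3.85    0.6069
  solve Keq expr → x = -0.5531; check Q = 1.1230e-04
Then remove 1.185 M of D.
Step 2:
                  D         X         B         G
  init        3.483 3.2990e-04      3.85    0.6069
  Δ       5.7804e-04 -1.9268e-04 -5.7804e-04 -1.9268e-04
  eq          3.484 1.3722e-04     3.849    0.6067
  solve Keq expr → x = -1.9268e-04; check Q = 1.1230e-04
Then add 0.02287 M of X.
Step 3:
                  D         X         B         G
  init        3.484   0.02301     3.849    0.6067
  Δ         0.06854  -0.02285  -0.06854  -0.02285
  eq          3.552 1.5955e-04     3.781    0.5839
  solve Keq expr → x = -0.02285; check Q = 1.1230e-04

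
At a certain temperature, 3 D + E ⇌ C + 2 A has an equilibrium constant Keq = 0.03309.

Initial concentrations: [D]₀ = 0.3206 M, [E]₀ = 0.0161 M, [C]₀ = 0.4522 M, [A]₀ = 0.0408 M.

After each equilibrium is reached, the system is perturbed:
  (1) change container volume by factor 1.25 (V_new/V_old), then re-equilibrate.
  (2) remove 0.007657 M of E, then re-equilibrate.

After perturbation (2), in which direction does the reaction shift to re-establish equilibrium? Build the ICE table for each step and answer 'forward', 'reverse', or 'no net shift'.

Direction: reverse

Q₀ = 1.419 vs Keq = 0.03309 ⇒ Q>K, reverse
Step 1:
                  D         E         C         A
  Initial    0.3206    0.0161    0.4522    0.0408
  Change     0.0451   0.01503  -0.01503  -0.03006
  Equil      0.3657   0.03113    0.4372   0.01074
  solve Keq expr → x = -0.01503; check Q = 0.03309
Then change container volume by factor 1.25 (V_new/V_old).
Step 2:
                  D         E         C         A
  Initial    0.2926   0.02491    0.3497  0.008588
  Change   0.001191 3.9698e-04 -3.9698e-04 -7.9396e-04
  Equil      0.2937    0.0253    0.3493  0.007794
  solve Keq expr → x = -3.9698e-04; check Q = 0.03309
Then remove 0.007657 M of E.
Step 3:
                  D         E         C         A
  Initial    0.2937   0.01765    0.3493  0.007794
  Change   0.001681 5.6029e-04 -5.6029e-04 -0.001121
  Equil      0.2954   0.01821    0.3488  0.006674
  solve Keq expr → x = -5.6029e-04; check Q = 0.03309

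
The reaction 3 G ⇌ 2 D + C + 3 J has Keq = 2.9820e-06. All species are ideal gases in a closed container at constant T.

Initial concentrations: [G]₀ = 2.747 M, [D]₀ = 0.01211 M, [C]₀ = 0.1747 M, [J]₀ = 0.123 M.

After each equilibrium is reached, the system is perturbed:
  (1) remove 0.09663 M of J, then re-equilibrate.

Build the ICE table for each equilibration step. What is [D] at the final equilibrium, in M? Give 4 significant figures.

[D]_eq = 0.1406 M

Q₀ = 2.3000e-09 vs Keq = 2.9820e-06 ⇒ Q<K, forward
Step 1:
                   G          D          C          J
  Initial      2.747    0.01211     0.1747      0.123
  Change     -0.1463    0.09753    0.04876     0.1463
  Equil        2.601     0.1096     0.2235     0.2693
  solve Keq expr → x = 0.04876; check Q = 2.9820e-06
Then remove 0.09663 M of J.
Step 2:
                   G          D          C          J
  Initial      2.601     0.1096     0.2235     0.1727
  Change    -0.04645    0.03097    0.01548    0.04645
  Equil        2.554     0.1406     0.2389     0.2191
  solve Keq expr → x = 0.01548; check Q = 2.9820e-06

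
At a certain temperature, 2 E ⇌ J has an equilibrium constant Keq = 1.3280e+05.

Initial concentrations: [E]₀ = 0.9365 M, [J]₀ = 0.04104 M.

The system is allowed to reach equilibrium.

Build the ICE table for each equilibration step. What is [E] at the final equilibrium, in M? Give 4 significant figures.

Q₀ = 0.04679 vs Keq = 1.3280e+05 ⇒ Q<K, forward
Step 1:
                  E         J
  I          0.9365   0.04104
  C         -0.9345    0.4673
  E        0.001956    0.5083
  solve Keq expr → x = 0.4673; check Q = 1.3280e+05

[E]_eq = 0.001956 M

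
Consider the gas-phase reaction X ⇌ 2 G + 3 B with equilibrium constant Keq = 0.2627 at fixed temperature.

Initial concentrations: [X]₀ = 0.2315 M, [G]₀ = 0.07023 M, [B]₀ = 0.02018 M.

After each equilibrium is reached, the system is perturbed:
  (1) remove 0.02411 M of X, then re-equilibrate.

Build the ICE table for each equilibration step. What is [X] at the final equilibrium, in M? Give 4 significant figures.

Q₀ = 1.7509e-07 vs Keq = 0.2627 ⇒ Q<K, forward
Step 1:
                    X           G           B
  I            0.2315     0.07023     0.02018
  C           -0.1597      0.3193       0.479
  E           0.07184      0.3895      0.4992
  solve Keq expr → x = 0.1597; check Q = 0.2627
Then remove 0.02411 M of X.
Step 2:
                    X           G           B
  I           0.04773      0.3895      0.4992
  C          0.008467    -0.01693     -0.0254
  E            0.0562      0.3726      0.4738
  solve Keq expr → x = -0.008467; check Q = 0.2627

[X]_eq = 0.0562 M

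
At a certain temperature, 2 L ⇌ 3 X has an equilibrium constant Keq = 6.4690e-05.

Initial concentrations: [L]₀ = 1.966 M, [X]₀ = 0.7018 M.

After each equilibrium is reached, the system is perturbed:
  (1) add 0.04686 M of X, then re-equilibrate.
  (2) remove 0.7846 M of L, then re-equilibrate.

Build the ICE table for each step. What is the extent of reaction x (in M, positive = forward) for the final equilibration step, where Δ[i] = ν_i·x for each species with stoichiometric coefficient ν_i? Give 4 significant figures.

x = -0.005466 M

Q₀ = 0.08943 vs Keq = 6.4690e-05 ⇒ Q>K, reverse
Step 1:
                  L         X
  Initial     1.966    0.7018
  Change     0.4201   -0.6301
  Equil       2.386   0.07168
  solve Keq expr → x = -0.21; check Q = 6.4690e-05
Then add 0.04686 M of X.
Step 2:
                  L         X
  Initial     2.386    0.1185
  Change    0.03083  -0.04624
  Equil       2.417    0.0723
  solve Keq expr → x = -0.01541; check Q = 6.4690e-05
Then remove 0.7846 M of L.
Step 3:
                  L         X
  Initial     1.632    0.0723
  Change    0.01093   -0.0164
  Equil       1.643    0.0559
  solve Keq expr → x = -0.005466; check Q = 6.4690e-05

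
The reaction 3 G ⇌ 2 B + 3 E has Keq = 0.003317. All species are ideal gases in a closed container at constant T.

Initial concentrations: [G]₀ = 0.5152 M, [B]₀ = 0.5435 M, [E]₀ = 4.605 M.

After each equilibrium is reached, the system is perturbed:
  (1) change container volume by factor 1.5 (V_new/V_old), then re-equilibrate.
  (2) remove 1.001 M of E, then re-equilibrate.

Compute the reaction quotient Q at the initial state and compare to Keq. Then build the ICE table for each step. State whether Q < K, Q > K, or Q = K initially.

Q₀ = 210.9 vs Keq = 0.003317 ⇒ Q>K, reverse
Step 1:
                    G           B           E
  Initial      0.5152      0.5435       4.605
  Change       0.7978     -0.5318     -0.7978
  Equil         1.313     0.01166       3.807
  solve Keq expr → x = -0.2659; check Q = 0.003317
Then change container volume by factor 1.5 (V_new/V_old).
Step 2:
                    G           B           E
  Initial      0.8753    0.007776       2.538
  Change    -0.005607    0.003738    0.005607
  Equil        0.8697     0.01151       2.544
  solve Keq expr → x = 0.001869; check Q = 0.003317
Then remove 1.001 M of E.
Step 3:
                    G           B           E
  Initial      0.8697     0.01151       1.543
  Change     -0.01759     0.01173     0.01759
  Equil        0.8521     0.02324        1.56
  solve Keq expr → x = 0.005864; check Q = 0.003317

Q₀ = 210.9; Q > K (proceeds reverse)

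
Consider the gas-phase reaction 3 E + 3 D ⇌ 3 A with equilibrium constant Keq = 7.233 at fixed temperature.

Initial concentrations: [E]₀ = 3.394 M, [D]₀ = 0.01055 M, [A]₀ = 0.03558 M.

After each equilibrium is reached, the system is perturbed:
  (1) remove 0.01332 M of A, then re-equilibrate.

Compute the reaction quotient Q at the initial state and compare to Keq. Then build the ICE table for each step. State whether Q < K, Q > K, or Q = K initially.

Q₀ = 0.9811; Q < K (proceeds forward)

Q₀ = 0.9811 vs Keq = 7.233 ⇒ Q<K, forward
Step 1:
                    E           D           A
  I             3.394     0.01055     0.03558
  C         -0.004444   -0.004444    0.004444
  E              3.39    0.006106     0.04002
  solve Keq expr → x = 0.001481; check Q = 7.233
Then remove 0.01332 M of A.
Step 2:
                    E           D           A
  I              3.39    0.006106      0.0267
  C         -0.001761   -0.001761    0.001761
  E             3.388    0.004345     0.02847
  solve Keq expr → x = 5.8703e-04; check Q = 7.233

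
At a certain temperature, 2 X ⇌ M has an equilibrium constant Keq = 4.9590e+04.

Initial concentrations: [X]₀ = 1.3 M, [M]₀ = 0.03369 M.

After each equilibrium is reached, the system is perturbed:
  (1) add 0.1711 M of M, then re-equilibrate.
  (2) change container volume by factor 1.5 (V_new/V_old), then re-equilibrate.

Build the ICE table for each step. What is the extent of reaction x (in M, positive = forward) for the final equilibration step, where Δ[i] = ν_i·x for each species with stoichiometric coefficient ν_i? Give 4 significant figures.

x = -3.1019e-04 M

Q₀ = 0.01993 vs Keq = 4.9590e+04 ⇒ Q<K, forward
Step 1:
                   X          M
  Initial        1.3    0.03369
  Change      -1.296     0.6481
  Equil     0.003708     0.6818
  solve Keq expr → x = 0.6481; check Q = 4.9590e+04
Then add 0.1711 M of M.
Step 2:
                   X          M
  Initial   0.003708     0.8529
  Change  4.3870e-04 -2.1935e-04
  Equil     0.004147     0.8527
  solve Keq expr → x = -2.1935e-04; check Q = 4.9590e+04
Then change container volume by factor 1.5 (V_new/V_old).
Step 3:
                   X          M
  Initial   0.002764     0.5685
  Change  6.2038e-04 -3.1019e-04
  Equil     0.003385     0.5682
  solve Keq expr → x = -3.1019e-04; check Q = 4.9590e+04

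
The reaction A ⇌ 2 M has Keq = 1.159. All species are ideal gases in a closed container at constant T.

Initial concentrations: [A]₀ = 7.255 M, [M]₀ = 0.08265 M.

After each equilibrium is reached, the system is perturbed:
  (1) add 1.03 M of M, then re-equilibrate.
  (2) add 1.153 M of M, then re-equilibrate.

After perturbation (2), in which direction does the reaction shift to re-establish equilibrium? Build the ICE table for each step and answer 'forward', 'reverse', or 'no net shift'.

Direction: reverse

Q₀ = 9.4156e-04 vs Keq = 1.159 ⇒ Q<K, forward
Step 1:
                    A           M
  I             7.255     0.08265
  C            -1.275        2.55
  E              5.98       2.633
  solve Keq expr → x = 1.275; check Q = 1.159
Then add 1.03 M of M.
Step 2:
                    A           M
  I              5.98       3.663
  C            0.4648     -0.9296
  E             6.445       2.733
  solve Keq expr → x = -0.4648; check Q = 1.159
Then add 1.153 M of M.
Step 3:
                    A           M
  I             6.445       3.886
  C            0.5222      -1.044
  E             6.967       2.842
  solve Keq expr → x = -0.5222; check Q = 1.159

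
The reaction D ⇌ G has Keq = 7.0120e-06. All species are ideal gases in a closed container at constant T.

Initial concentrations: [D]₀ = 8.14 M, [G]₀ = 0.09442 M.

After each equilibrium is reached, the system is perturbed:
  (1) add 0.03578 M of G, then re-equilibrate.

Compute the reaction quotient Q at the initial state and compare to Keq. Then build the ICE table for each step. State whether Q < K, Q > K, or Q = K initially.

Q₀ = 0.0116 vs Keq = 7.0120e-06 ⇒ Q>K, reverse
Step 1:
                  D         G
  init         8.14   0.09442
  Δ         0.09436  -0.09436
  eq          8.234 5.7739e-05
  solve Keq expr → x = -0.09436; check Q = 7.0120e-06
Then add 0.03578 M of G.
Step 2:
                  D         G
  init        8.234   0.03584
  Δ         0.03578  -0.03578
  eq           8.27 5.7990e-05
  solve Keq expr → x = -0.03578; check Q = 7.0120e-06

Q₀ = 0.0116; Q > K (proceeds reverse)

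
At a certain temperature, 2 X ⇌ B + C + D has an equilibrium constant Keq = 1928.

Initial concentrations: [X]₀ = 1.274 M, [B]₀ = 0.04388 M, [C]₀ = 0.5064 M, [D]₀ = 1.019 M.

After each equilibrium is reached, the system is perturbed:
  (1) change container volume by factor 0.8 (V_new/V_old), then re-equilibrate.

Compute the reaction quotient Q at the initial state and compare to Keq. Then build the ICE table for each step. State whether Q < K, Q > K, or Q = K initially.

Q₀ = 0.01395 vs Keq = 1928 ⇒ Q<K, forward
Step 1:
                    X           B           C           D
  I             1.274     0.04388      0.5064       1.019
  C            -1.249      0.6243      0.6243      0.6243
  E           0.02538      0.6682       1.131       1.643
  solve Keq expr → x = 0.6243; check Q = 1928
Then change container volume by factor 0.8 (V_new/V_old).
Step 2:
                    X           B           C           D
  I           0.03172      0.8352       1.413       2.054
  C          0.003666   -0.001833   -0.001833   -0.001833
  E           0.03539      0.8334       1.412       2.052
  solve Keq expr → x = -0.001833; check Q = 1928

Q₀ = 0.01395; Q < K (proceeds forward)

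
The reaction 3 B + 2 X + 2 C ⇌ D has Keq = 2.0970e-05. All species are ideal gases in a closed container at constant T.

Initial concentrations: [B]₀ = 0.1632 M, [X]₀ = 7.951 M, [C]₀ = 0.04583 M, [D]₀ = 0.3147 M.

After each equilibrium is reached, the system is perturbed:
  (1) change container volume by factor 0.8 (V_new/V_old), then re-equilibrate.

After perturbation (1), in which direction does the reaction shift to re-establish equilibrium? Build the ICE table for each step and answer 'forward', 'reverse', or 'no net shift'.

Direction: forward

Q₀ = 545.2 vs Keq = 2.0970e-05 ⇒ Q>K, reverse
Step 1:
                  B         X         C         D
  Initial    0.1632     7.951   0.04583    0.3147
  Change     0.9413    0.6275    0.6275   -0.3138
  Equil       1.104     8.579    0.6733 9.4267e-04
  solve Keq expr → x = -0.3138; check Q = 2.0970e-05
Then change container volume by factor 0.8 (V_new/V_old).
Step 2:
                  B         X         C         D
  Initial     1.381     10.72    0.8417  0.001178
  Change  -0.009462 -0.006308 -0.006308  0.003154
  Equil       1.371     10.72    0.8354  0.004332
  solve Keq expr → x = 0.003154; check Q = 2.0970e-05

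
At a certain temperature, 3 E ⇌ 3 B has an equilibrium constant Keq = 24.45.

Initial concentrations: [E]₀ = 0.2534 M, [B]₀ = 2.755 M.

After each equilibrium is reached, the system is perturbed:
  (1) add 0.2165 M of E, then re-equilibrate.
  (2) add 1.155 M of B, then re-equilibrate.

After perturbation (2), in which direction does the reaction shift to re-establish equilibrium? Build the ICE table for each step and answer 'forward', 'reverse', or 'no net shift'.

Direction: reverse

Q₀ = 1285 vs Keq = 24.45 ⇒ Q>K, reverse
Step 1:
                    E           B
  init         0.2534       2.755
  Δ            0.5175     -0.5175
  eq           0.7709       2.237
  solve Keq expr → x = -0.1725; check Q = 24.45
Then add 0.2165 M of E.
Step 2:
                    E           B
  init         0.9874       2.237
  Δ            -0.161       0.161
  eq           0.8264       2.399
  solve Keq expr → x = 0.05367; check Q = 24.45
Then add 1.155 M of B.
Step 3:
                    E           B
  init         0.8264       3.554
  Δ             0.296      -0.296
  eq            1.122       3.258
  solve Keq expr → x = -0.09866; check Q = 24.45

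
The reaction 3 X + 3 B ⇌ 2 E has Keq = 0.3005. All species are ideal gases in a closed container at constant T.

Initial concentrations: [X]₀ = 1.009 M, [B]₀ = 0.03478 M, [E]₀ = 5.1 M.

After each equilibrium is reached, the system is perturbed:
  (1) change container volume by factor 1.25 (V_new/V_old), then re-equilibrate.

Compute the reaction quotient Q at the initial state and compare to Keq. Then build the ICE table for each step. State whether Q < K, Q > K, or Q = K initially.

Q₀ = 6.0184e+05 vs Keq = 0.3005 ⇒ Q>K, reverse
Step 1:
                  X         B         E
  Initial     1.009   0.03478       5.1
  Change      1.494     1.494   -0.9961
  Equil       2.503     1.529     4.104
  solve Keq expr → x = -0.498; check Q = 0.3005
Then change container volume by factor 1.25 (V_new/V_old).
Step 2:
                  X         B         E
  Initial     2.002     1.223     3.283
  Change      0.218     0.218   -0.1453
  Equil        2.22     1.441     3.138
  solve Keq expr → x = -0.07266; check Q = 0.3005

Q₀ = 6.0184e+05; Q > K (proceeds reverse)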